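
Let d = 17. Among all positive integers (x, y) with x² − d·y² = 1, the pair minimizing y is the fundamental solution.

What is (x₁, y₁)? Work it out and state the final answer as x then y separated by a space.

33 8

d=17: √d = [4; 8] (ℓ=1, odd), read p_1/q_1
i=0: a=4 ⇒ p=4, q=1
i=1: a=8 ⇒ p=33, q=8
fundamental: x₁=33, y₁=8  (since 1089 − 17·64 = 1)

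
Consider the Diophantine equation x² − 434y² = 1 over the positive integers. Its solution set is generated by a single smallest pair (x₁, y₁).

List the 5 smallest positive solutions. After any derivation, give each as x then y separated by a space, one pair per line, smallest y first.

d=434: √d = [20; 1,4,1,40] (ℓ=4, even), read p_3/q_3
step 0: (20, 1)  from 20·(1,0) + (0,1)
…
step 2: (104, 5)  from 4·(21,1) + (20,1)
step 3: (125, 6)  from 1·(104,5) + (21,1)
→ (125, 6).  Check: 125²=15625, 434·6²=15624, difference 1.
k=2:  x_2 = 125·125+434·6·6 = 31249,  y_2 = 125·6+6·125 = 1500
k=3:  x_3 = 125·31249+434·6·1500 = 7812125,  y_3 = 125·1500+6·31249 = 374994
k=4:  x_4 = 125·7812125+434·6·374994 = 1953000001,  y_4 = 125·374994+6·7812125 = 93747000
k=5:  x_5 = 125·1953000001+434·6·93747000 = 488242188125,  y_5 = 125·93747000+6·1953000001 = 23436375006

125 6
31249 1500
7812125 374994
1953000001 93747000
488242188125 23436375006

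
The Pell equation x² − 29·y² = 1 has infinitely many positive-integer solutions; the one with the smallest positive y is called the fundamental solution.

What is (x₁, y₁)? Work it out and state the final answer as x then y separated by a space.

[5; 2,1,1,2,10] for √29; ℓ=5 ⇒ convergent index 9
i=0: a=5 ⇒ p=5, q=1
…
i=2: a=1 ⇒ p=16, q=3
i=3: a=1 ⇒ p=27, q=5
i=4: a=2 ⇒ p=70, q=13
…
i=6: a=2 ⇒ p=1524, q=283
…
i=8: a=1 ⇒ p=3775, q=701
i=9: a=2 ⇒ p=9801, q=1820
(x₁, y₁) = (9801, 1820);  9801² − 29·1820² = 1 ✓

9801 1820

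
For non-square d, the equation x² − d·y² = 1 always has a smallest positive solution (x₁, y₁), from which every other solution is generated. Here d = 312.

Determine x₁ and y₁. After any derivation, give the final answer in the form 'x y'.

53 3

d=312: √d = [17; 1,1,1,34] (ℓ=4, even), read p_3/q_3
a_0=17:  p_0=17·1+0=17,  q_0=17·0+1=1
a_1=1:  p_1=1·17+1=18,  q_1=1·1+0=1
a_2=1:  p_2=1·18+17=35,  q_2=1·1+1=2
a_3=1:  p_3=1·35+18=53,  q_3=1·2+1=3
fundamental: x₁=53, y₁=3  (since 2809 − 312·9 = 1)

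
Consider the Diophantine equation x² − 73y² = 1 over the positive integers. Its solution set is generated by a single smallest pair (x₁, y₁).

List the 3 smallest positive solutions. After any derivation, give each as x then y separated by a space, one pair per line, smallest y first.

√73 → a₀=8, period (1,1,5,5,1,1,16); ℓ=7 odd so k=13
i=0: a=8 ⇒ p=8, q=1
i=1: a=1 ⇒ p=9, q=1
i=2: a=1 ⇒ p=17, q=2
i=3: a=5 ⇒ p=94, q=11
i=4: a=5 ⇒ p=487, q=57
i=5: a=1 ⇒ p=581, q=68
i=6: a=1 ⇒ p=1068, q=125
i=7: a=16 ⇒ p=17669, q=2068
i=8: a=1 ⇒ p=18737, q=2193
i=9: a=1 ⇒ p=36406, q=4261
…
i=11: a=5 ⇒ p=1040241, q=121751
i=12: a=1 ⇒ p=1241008, q=145249
i=13: a=1 ⇒ p=2281249, q=267000
fundamental: x₁=2281249, y₁=267000  (since 5204097000001 − 73·71289000000 = 1)
(x_2, y_2) = (2281249·2281249 + 73·267000·267000, 2281249·267000 + 267000·2281249) = (10408194000001, 1218186966000)
(x_3, y_3) = (2281249·10408194000001 + 73·267000·1218186966000, 2281249·1218186966000 + 267000·10408194000001) = (47487364308614281249, 5557975596000801000)

2281249 267000
10408194000001 1218186966000
47487364308614281249 5557975596000801000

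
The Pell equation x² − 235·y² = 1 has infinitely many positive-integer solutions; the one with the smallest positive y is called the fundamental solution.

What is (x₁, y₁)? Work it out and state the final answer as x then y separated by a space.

46 3

d=235: √d = [15; 3,30] (ℓ=2, even), read p_1/q_1
a_0=15:  p_0=15·1+0=15,  q_0=15·0+1=1
a_1=3:  p_1=3·15+1=46,  q_1=3·1+0=3
→ (46, 3).  Check: 46²=2116, 235·3²=2115, difference 1.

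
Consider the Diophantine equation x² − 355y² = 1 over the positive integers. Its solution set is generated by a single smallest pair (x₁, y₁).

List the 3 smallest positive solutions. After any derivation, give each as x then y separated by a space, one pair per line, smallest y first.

d=355: √d = [18; 1,5,3,3,1,6,1,3,3,5,1,36] (ℓ=12, even), read p_11/q_11
a_0=18:  p_0=18·1+0=18,  q_0=18·0+1=1
a_1=1:  p_1=1·18+1=19,  q_1=1·1+0=1
a_2=5:  p_2=5·19+18=113,  q_2=5·1+1=6
a_3=3:  p_3=3·113+19=358,  q_3=3·6+1=19
a_4=3:  p_4=3·358+113=1187,  q_4=3·19+6=63
a_5=1:  p_5=1·1187+358=1545,  q_5=1·63+19=82
a_6=6:  p_6=6·1545+1187=10457,  q_6=6·82+63=555
…
a_10=5:  p_10=5·151391+46463=803418,  q_10=5·8035+2466=42641
a_11=1:  p_11=1·803418+151391=954809,  q_11=1·42641+8035=50676
(x₁, y₁) = (954809, 50676);  954809² − 355·50676² = 1 ✓
n=2: (954809,50676)∘(954809,50676) = (954809·954809+355·50676·50676, 954809·50676+50676·954809) = (1823320452961,96771801768)
n=3: (1823320452961,96771801768)∘(954809,50676) = (954809·1823320452961+355·50676·96771801768, 954809·96771801768+50676·1823320452961) = (3481845556741524089,184797174548553948)

954809 50676
1823320452961 96771801768
3481845556741524089 184797174548553948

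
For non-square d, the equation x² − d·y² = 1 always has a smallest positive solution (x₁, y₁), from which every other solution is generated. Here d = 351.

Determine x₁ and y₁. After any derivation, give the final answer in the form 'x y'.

62425 3332

√351 → a₀=18, period (1,2,1,3,2,2,2,3,1,2,1,36); ℓ=12 even so k=11
k=0  a_k=18  p_k/q_k = 18/1
…
k=3  a_k=1  p_k/q_k = 75/4
…
k=9  a_k=1  p_k/q_k = 16543/883
k=10  a_k=2  p_k/q_k = 45882/2449
k=11  a_k=1  p_k/q_k = 62425/3332
→ (62425, 3332).  Check: 62425²=3896880625, 351·3332²=3896880624, difference 1.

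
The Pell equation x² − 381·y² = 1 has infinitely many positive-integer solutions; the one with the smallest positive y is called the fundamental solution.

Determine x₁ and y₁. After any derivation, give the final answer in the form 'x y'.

√381 → a₀=19, period (1,1,12,1,1,38); ℓ=6 even so k=5
step 0: (19, 1)  from 19·(1,0) + (0,1)
step 1: (20, 1)  from 1·(19,1) + (1,0)
step 2: (39, 2)  from 1·(20,1) + (19,1)
step 3: (488, 25)  from 12·(39,2) + (20,1)
step 4: (527, 27)  from 1·(488,25) + (39,2)
step 5: (1015, 52)  from 1·(527,27) + (488,25)
fundamental: x₁=1015, y₁=52  (since 1030225 − 381·2704 = 1)

1015 52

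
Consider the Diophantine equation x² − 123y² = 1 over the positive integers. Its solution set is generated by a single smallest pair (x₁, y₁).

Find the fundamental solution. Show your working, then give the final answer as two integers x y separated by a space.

d=123: √d = [11; 11,22] (ℓ=2, even), read p_1/q_1
i=0: a=11 ⇒ p=11, q=1
i=1: a=11 ⇒ p=122, q=11
→ (122, 11).  Check: 122²=14884, 123·11²=14883, difference 1.

122 11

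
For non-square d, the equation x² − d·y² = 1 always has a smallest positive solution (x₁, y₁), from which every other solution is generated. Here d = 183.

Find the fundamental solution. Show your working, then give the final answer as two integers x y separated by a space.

487 36

[13; 1,1,8,1,1,26] for √183; ℓ=6 ⇒ convergent index 5
i=0: a=13 ⇒ p=13, q=1
…
i=4: a=1 ⇒ p=257, q=19
i=5: a=1 ⇒ p=487, q=36
(x₁, y₁) = (487, 36);  487² − 183·36² = 1 ✓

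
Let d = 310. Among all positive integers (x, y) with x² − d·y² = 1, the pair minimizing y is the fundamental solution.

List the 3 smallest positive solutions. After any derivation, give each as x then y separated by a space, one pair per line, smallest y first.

d=310: √d = [17; 1,1,1,1,5,…,1,1,34] (ℓ=16, even), read p_15/q_15
i=0: a=17 ⇒ p=17, q=1
…
i=4: a=1 ⇒ p=88, q=5
…
i=6: a=3 ⇒ p=1567, q=89
i=7: a=1 ⇒ p=2060, q=117
i=8: a=2 ⇒ p=5687, q=323
…
i=12: a=1 ⇒ p=181315, q=10298
…
i=14: a=1 ⇒ p=515017, q=29251
i=15: a=1 ⇒ p=848719, q=48204
→ (848719, 48204).  Check: 848719²=720323940961, 310·48204²=720323940960, difference 1.
(x_2, y_2) = (848719·848719 + 310·48204·48204, 848719·48204 + 48204·848719) = (1440647881921, 81823301352)
(x_3, y_3) = (848719·1440647881921 + 310·48204·81823301352, 848719·81823301352 + 48204·1440647881921) = (2445410459391369679, 138889981000287972)

848719 48204
1440647881921 81823301352
2445410459391369679 138889981000287972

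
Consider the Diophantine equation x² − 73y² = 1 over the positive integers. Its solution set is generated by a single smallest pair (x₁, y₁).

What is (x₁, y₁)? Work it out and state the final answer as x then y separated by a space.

2281249 267000

√73 = [8; 1,1,5,5,1,1,16, …], period ℓ=7 (odd) → k=13
k=0  a_k=8  p_k/q_k = 8/1
…
k=5  a_k=1  p_k/q_k = 581/68
k=6  a_k=1  p_k/q_k = 1068/125
…
k=10  a_k=5  p_k/q_k = 200767/23498
…
k=12  a_k=1  p_k/q_k = 1241008/145249
k=13  a_k=1  p_k/q_k = 2281249/267000
(x₁, y₁) = (2281249, 267000);  2281249² − 73·267000² = 1 ✓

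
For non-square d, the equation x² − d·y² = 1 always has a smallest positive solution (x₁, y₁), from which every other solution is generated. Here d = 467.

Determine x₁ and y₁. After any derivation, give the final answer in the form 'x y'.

[21; 1,1,1,1,3,…,1,1,42] for √467; ℓ=14 ⇒ convergent index 13
step 0: (21, 1)  from 21·(1,0) + (0,1)
…
step 3: (65, 3)  from 1·(43,2) + (22,1)
step 4: (108, 5)  from 1·(65,3) + (43,2)
step 5: (389, 18)  from 3·(108,5) + (65,3)
…
step 7: (27164, 1257)  from 21·(1275,59) + (389,18)
step 8: (82767, 3830)  from 3·(27164,1257) + (1275,59)
step 9: (275465, 12747)  from 3·(82767,3830) + (27164,1257)
step 10: (358232, 16577)  from 1·(275465,12747) + (82767,3830)
…
step 12: (991929, 45901)  from 1·(633697,29324) + (358232,16577)
step 13: (1625626, 75225)  from 1·(991929,45901) + (633697,29324)
fundamental: x₁=1625626, y₁=75225  (since 2642659891876 − 467·5658800625 = 1)

1625626 75225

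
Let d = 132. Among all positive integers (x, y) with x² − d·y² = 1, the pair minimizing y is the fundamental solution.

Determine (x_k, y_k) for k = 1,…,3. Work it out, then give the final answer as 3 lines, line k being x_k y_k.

√132 = [11; 2,22, …], period ℓ=2 (even) → k=1
k=0  a_k=11  p_k/q_k = 11/1
k=1  a_k=2  p_k/q_k = 23/2
fundamental: x₁=23, y₁=2  (since 529 − 132·4 = 1)
(23+2√132)^2 = 1057 + 92√132
(23+2√132)^3 = 48599 + 4230√132

23 2
1057 92
48599 4230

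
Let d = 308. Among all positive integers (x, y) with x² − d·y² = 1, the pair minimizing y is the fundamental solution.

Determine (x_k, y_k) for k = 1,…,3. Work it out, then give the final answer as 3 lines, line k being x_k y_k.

351 20
246401 14040
172973151 9856060

√308 → a₀=17, period (1,1,4,1,1,34); ℓ=6 even so k=5
i=0: a=17 ⇒ p=17, q=1
i=1: a=1 ⇒ p=18, q=1
i=2: a=1 ⇒ p=35, q=2
…
i=4: a=1 ⇒ p=193, q=11
i=5: a=1 ⇒ p=351, q=20
fundamental: x₁=351, y₁=20  (since 123201 − 308·400 = 1)
(x_2, y_2) = (351·351 + 308·20·20, 351·20 + 20·351) = (246401, 14040)
(x_3, y_3) = (351·246401 + 308·20·14040, 351·14040 + 20·246401) = (172973151, 9856060)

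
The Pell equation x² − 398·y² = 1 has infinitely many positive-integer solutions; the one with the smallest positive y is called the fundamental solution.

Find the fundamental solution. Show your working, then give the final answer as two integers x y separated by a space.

d=398: √d = [19; 1,18,1,38] (ℓ=4, even), read p_3/q_3
step 0: (19, 1)  from 19·(1,0) + (0,1)
step 1: (20, 1)  from 1·(19,1) + (1,0)
step 2: (379, 19)  from 18·(20,1) + (19,1)
step 3: (399, 20)  from 1·(379,19) + (20,1)
→ (399, 20).  Check: 399²=159201, 398·20²=159200, difference 1.

399 20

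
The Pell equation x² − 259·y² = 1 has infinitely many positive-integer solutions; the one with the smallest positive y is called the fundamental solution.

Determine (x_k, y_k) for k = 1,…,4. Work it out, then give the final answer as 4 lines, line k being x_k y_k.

[16; 10,1,2,3,4,3,2,1,10,32] for √259; ℓ=10 ⇒ convergent index 9
i=0: a=16 ⇒ p=16, q=1
…
i=3: a=2 ⇒ p=515, q=32
…
i=7: a=2 ⇒ p=55265, q=3434
i=8: a=1 ⇒ p=79196, q=4921
i=9: a=10 ⇒ p=847225, q=52644
fundamental: x₁=847225, y₁=52644  (since 717790200625 − 259·2771390736 = 1)
n=2: (847225,52644)∘(847225,52644) = (847225·847225+259·52644·52644, 847225·52644+52644·847225) = (1435580401249,89202625800)
n=3: (1435580401249,89202625800)∘(847225,52644) = (847225·1435580401249+259·52644·89202625800, 847225·89202625800+52644·1435580401249) = (2432519210895520825,151149389286757356)
n=4: (2432519210895520825,151149389286757356)∘(847225,52644) = (847225·2432519210895520825+259·52644·151149389286757356, 847225·151149389286757356+52644·2432519210895520825) = (4121782176900479681520001,256115082676856799248400)

847225 52644
1435580401249 89202625800
2432519210895520825 151149389286757356
4121782176900479681520001 256115082676856799248400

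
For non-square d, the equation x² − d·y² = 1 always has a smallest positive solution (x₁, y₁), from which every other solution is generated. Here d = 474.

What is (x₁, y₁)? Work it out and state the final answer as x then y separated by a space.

[21; 1,3,2,1,1,…,3,1,42] for √474; ℓ=14 ⇒ convergent index 13
a_0=21:  p_0=21·1+0=21,  q_0=21·0+1=1
a_1=1:  p_1=1·21+1=22,  q_1=1·1+0=1
a_2=3:  p_2=3·22+21=87,  q_2=3·1+1=4
a_3=2:  p_3=2·87+22=196,  q_3=2·4+1=9
…
a_5=1:  p_5=1·283+196=479,  q_5=1·13+9=22
…
a_7=6:  p_7=6·762+479=5051,  q_7=6·35+22=232
a_8=1:  p_8=1·5051+762=5813,  q_8=1·232+35=267
a_9=1:  p_9=1·5813+5051=10864,  q_9=1·267+232=499
…
a_12=3:  p_12=3·44218+16677=149331,  q_12=3·2031+766=6859
a_13=1:  p_13=1·149331+44218=193549,  q_13=1·6859+2031=8890
→ (193549, 8890).  Check: 193549²=37461215401, 474·8890²=37461215400, difference 1.

193549 8890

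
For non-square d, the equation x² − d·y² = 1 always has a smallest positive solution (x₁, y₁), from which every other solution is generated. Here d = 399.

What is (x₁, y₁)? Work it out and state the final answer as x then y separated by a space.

20 1

√399 → a₀=19, period (1,38); ℓ=2 even so k=1
a_0=19:  p_0=19·1+0=19,  q_0=19·0+1=1
a_1=1:  p_1=1·19+1=20,  q_1=1·1+0=1
→ (20, 1).  Check: 20²=400, 399·1²=399, difference 1.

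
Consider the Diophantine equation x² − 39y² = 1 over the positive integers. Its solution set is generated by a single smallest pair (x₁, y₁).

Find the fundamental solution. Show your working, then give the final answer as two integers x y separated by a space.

25 4

[6; 4,12] for √39; ℓ=2 ⇒ convergent index 1
k=0  a_k=6  p_k/q_k = 6/1
k=1  a_k=4  p_k/q_k = 25/4
→ (25, 4).  Check: 25²=625, 39·4²=624, difference 1.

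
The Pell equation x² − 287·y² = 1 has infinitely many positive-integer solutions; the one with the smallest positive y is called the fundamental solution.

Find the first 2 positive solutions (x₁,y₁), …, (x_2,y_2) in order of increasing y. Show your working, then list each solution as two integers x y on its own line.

√287 = [16; 1,15,1,32, …], period ℓ=4 (even) → k=3
k=0  a_k=16  p_k/q_k = 16/1
k=1  a_k=1  p_k/q_k = 17/1
k=2  a_k=15  p_k/q_k = 271/16
k=3  a_k=1  p_k/q_k = 288/17
fundamental: x₁=288, y₁=17  (since 82944 − 287·289 = 1)
(x_2, y_2) = (288·288 + 287·17·17, 288·17 + 17·288) = (165887, 9792)

288 17
165887 9792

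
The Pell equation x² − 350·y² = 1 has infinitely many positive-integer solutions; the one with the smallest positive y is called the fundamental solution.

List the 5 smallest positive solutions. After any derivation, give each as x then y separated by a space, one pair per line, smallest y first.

[18; 1,2,2,2,1,36] for √350; ℓ=6 ⇒ convergent index 5
a_0=18:  p_0=18·1+0=18,  q_0=18·0+1=1
…
a_2=2:  p_2=2·19+18=56,  q_2=2·1+1=3
a_3=2:  p_3=2·56+19=131,  q_3=2·3+1=7
a_4=2:  p_4=2·131+56=318,  q_4=2·7+3=17
a_5=1:  p_5=1·318+131=449,  q_5=1·17+7=24
(x₁, y₁) = (449, 24);  449² − 350·24² = 1 ✓
n=2: (449,24)∘(449,24) = (449·449+350·24·24, 449·24+24·449) = (403201,21552)
n=3: (403201,21552)∘(449,24) = (449·403201+350·24·21552, 449·21552+24·403201) = (362074049,19353672)
n=4: (362074049,19353672)∘(449,24) = (449·362074049+350·24·19353672, 449·19353672+24·362074049) = (325142092801,17379575904)
n=5: (325142092801,17379575904)∘(449,24) = (449·325142092801+350·24·17379575904, 449·17379575904+24·325142092801) = (291977237261249,15606839808120)

449 24
403201 21552
362074049 19353672
325142092801 17379575904
291977237261249 15606839808120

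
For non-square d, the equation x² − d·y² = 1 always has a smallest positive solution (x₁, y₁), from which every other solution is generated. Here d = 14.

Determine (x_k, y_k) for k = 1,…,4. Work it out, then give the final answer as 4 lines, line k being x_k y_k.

d=14: √d = [3; 1,2,1,6] (ℓ=4, even), read p_3/q_3
k=0  a_k=3  p_k/q_k = 3/1
k=1  a_k=1  p_k/q_k = 4/1
k=2  a_k=2  p_k/q_k = 11/3
k=3  a_k=1  p_k/q_k = 15/4
→ (15, 4).  Check: 15²=225, 14·4²=224, difference 1.
(x_2, y_2) = (15·15 + 14·4·4, 15·4 + 4·15) = (449, 120)
(x_3, y_3) = (15·449 + 14·4·120, 15·120 + 4·449) = (13455, 3596)
(x_4, y_4) = (15·13455 + 14·4·3596, 15·3596 + 4·13455) = (403201, 107760)

15 4
449 120
13455 3596
403201 107760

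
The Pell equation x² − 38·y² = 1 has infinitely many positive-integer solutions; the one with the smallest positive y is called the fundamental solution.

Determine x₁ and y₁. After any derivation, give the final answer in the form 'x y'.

[6; 6,12] for √38; ℓ=2 ⇒ convergent index 1
a_0=6:  p_0=6·1+0=6,  q_0=6·0+1=1
a_1=6:  p_1=6·6+1=37,  q_1=6·1+0=6
→ (37, 6).  Check: 37²=1369, 38·6²=1368, difference 1.

37 6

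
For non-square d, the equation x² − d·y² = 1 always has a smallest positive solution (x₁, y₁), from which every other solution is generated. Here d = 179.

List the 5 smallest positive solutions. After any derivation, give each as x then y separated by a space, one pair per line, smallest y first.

√179 = [13; 2,1,1,1,3,…,1,2,26, …], period ℓ=14 (even) → k=13
k=0  a_k=13  p_k/q_k = 13/1
k=1  a_k=2  p_k/q_k = 27/2
…
k=5  a_k=3  p_k/q_k = 388/29
…
k=8  a_k=5  p_k/q_k = 137042/10243
…
k=12  a_k=1  p_k/q_k = 1588459/118727
k=13  a_k=2  p_k/q_k = 4190210/313191
(x₁, y₁) = (4190210, 313191);  4190210² − 179·313191² = 1 ✓
(4190210+313191√179)^2 = 35115719688199 + 2624672120220√179
(4190210+313191√179)^3 = 294284479589372473370 + 21995854729733779209√179
(4190210+313191√179)^4 = 2466227538440333747559727201 + 184334500894152933286567560√179
(4190210+313191√179)^5 = 20668022587695847460244899657331050 + 1544800537983355129318686777395991√179

4190210 313191
35115719688199 2624672120220
294284479589372473370 21995854729733779209
2466227538440333747559727201 184334500894152933286567560
20668022587695847460244899657331050 1544800537983355129318686777395991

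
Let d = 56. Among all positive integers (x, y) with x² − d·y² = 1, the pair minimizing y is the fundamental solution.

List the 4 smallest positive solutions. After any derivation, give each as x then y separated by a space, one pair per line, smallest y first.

15 2
449 60
13455 1798
403201 53880

[7; 2,14] for √56; ℓ=2 ⇒ convergent index 1
a_0=7:  p_0=7·1+0=7,  q_0=7·0+1=1
a_1=2:  p_1=2·7+1=15,  q_1=2·1+0=2
(x₁, y₁) = (15, 2);  15² − 56·2² = 1 ✓
(15+2√56)^2 = 449 + 60√56
(15+2√56)^3 = 13455 + 1798√56
(15+2√56)^4 = 403201 + 53880√56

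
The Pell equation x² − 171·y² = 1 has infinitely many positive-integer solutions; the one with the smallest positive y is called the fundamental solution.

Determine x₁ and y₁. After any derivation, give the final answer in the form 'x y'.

170 13

√171 → a₀=13, period (13,26); ℓ=2 even so k=1
step 0: (13, 1)  from 13·(1,0) + (0,1)
step 1: (170, 13)  from 13·(13,1) + (1,0)
→ (170, 13).  Check: 170²=28900, 171·13²=28899, difference 1.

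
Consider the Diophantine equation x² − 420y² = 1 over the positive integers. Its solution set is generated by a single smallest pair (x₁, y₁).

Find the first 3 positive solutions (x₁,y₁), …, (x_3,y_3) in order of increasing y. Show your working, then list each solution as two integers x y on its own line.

41 2
3361 164
275561 13446

√420 → a₀=20, period (2,40); ℓ=2 even so k=1
a_0=20:  p_0=20·1+0=20,  q_0=20·0+1=1
a_1=2:  p_1=2·20+1=41,  q_1=2·1+0=2
(x₁, y₁) = (41, 2);  41² − 420·2² = 1 ✓
n=2: (41,2)∘(41,2) = (41·41+420·2·2, 41·2+2·41) = (3361,164)
n=3: (3361,164)∘(41,2) = (41·3361+420·2·164, 41·164+2·3361) = (275561,13446)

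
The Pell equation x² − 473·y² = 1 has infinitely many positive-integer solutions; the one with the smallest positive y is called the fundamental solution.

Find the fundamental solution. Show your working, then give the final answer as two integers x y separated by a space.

87 4

[21; 1,2,1,42] for √473; ℓ=4 ⇒ convergent index 3
k=0  a_k=21  p_k/q_k = 21/1
k=1  a_k=1  p_k/q_k = 22/1
k=2  a_k=2  p_k/q_k = 65/3
k=3  a_k=1  p_k/q_k = 87/4
(x₁, y₁) = (87, 4);  87² − 473·4² = 1 ✓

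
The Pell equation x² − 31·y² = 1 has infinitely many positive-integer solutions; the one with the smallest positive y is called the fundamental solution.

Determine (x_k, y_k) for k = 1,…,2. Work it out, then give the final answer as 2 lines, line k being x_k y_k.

[5; 1,1,3,5,3,1,1,10] for √31; ℓ=8 ⇒ convergent index 7
i=0: a=5 ⇒ p=5, q=1
…
i=4: a=5 ⇒ p=206, q=37
…
i=6: a=1 ⇒ p=863, q=155
i=7: a=1 ⇒ p=1520, q=273
fundamental: x₁=1520, y₁=273  (since 2310400 − 31·74529 = 1)
k=2:  x_2 = 1520·1520+31·273·273 = 4620799,  y_2 = 1520·273+273·1520 = 829920

1520 273
4620799 829920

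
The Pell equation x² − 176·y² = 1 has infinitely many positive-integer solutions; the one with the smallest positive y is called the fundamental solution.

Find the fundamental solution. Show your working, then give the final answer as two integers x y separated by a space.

√176 → a₀=13, period (3,1,3,26); ℓ=4 even so k=3
step 0: (13, 1)  from 13·(1,0) + (0,1)
…
step 2: (53, 4)  from 1·(40,3) + (13,1)
step 3: (199, 15)  from 3·(53,4) + (40,3)
→ (199, 15).  Check: 199²=39601, 176·15²=39600, difference 1.

199 15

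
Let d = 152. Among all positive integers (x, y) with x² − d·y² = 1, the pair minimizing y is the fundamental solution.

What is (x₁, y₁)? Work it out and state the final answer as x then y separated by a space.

d=152: √d = [12; 3,24] (ℓ=2, even), read p_1/q_1
a_0=12:  p_0=12·1+0=12,  q_0=12·0+1=1
a_1=3:  p_1=3·12+1=37,  q_1=3·1+0=3
fundamental: x₁=37, y₁=3  (since 1369 − 152·9 = 1)

37 3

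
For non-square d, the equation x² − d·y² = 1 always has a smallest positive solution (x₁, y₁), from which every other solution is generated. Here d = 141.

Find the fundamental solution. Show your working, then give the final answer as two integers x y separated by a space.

95 8

[11; 1,6,1,22] for √141; ℓ=4 ⇒ convergent index 3
step 0: (11, 1)  from 11·(1,0) + (0,1)
step 1: (12, 1)  from 1·(11,1) + (1,0)
step 2: (83, 7)  from 6·(12,1) + (11,1)
step 3: (95, 8)  from 1·(83,7) + (12,1)
fundamental: x₁=95, y₁=8  (since 9025 − 141·64 = 1)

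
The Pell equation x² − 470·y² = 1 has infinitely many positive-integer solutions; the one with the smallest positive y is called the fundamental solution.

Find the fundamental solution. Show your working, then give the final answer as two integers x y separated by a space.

1691 78

√470 → a₀=21, period (1,2,8,2,1,42); ℓ=6 even so k=5
a_0=21:  p_0=21·1+0=21,  q_0=21·0+1=1
…
a_3=8:  p_3=8·65+22=542,  q_3=8·3+1=25
a_4=2:  p_4=2·542+65=1149,  q_4=2·25+3=53
a_5=1:  p_5=1·1149+542=1691,  q_5=1·53+25=78
(x₁, y₁) = (1691, 78);  1691² − 470·78² = 1 ✓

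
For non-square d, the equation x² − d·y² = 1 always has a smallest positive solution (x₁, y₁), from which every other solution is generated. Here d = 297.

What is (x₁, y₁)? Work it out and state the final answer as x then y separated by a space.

√297 = [17; 4,3,1,1,2,1,1,3,4,34, …], period ℓ=10 (even) → k=9
i=0: a=17 ⇒ p=17, q=1
i=1: a=4 ⇒ p=69, q=4
i=2: a=3 ⇒ p=224, q=13
…
i=4: a=1 ⇒ p=517, q=30
…
i=8: a=3 ⇒ p=11357, q=659
i=9: a=4 ⇒ p=48599, q=2820
→ (48599, 2820).  Check: 48599²=2361862801, 297·2820²=2361862800, difference 1.

48599 2820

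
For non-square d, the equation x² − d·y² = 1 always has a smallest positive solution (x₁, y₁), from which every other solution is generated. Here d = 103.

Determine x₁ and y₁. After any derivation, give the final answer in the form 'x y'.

227528 22419

√103 → a₀=10, period (6,1,2,1,1,9,1,1,2,1,6,20); ℓ=12 even so k=11
a_0=10:  p_0=10·1+0=10,  q_0=10·0+1=1
a_1=6:  p_1=6·10+1=61,  q_1=6·1+0=6
a_2=1:  p_2=1·61+10=71,  q_2=1·6+1=7
…
a_5=1:  p_5=1·274+203=477,  q_5=1·27+20=47
…
a_8=1:  p_8=1·5044+4567=9611,  q_8=1·497+450=947
…
a_10=1:  p_10=1·24266+9611=33877,  q_10=1·2391+947=3338
a_11=6:  p_11=6·33877+24266=227528,  q_11=6·3338+2391=22419
→ (227528, 22419).  Check: 227528²=51768990784, 103·22419²=51768990783, difference 1.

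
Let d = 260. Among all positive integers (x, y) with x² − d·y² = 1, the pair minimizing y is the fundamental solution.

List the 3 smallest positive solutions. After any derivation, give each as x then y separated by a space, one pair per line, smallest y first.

129 8
33281 2064
8586369 532504

d=260: √d = [16; 8,32] (ℓ=2, even), read p_1/q_1
k=0  a_k=16  p_k/q_k = 16/1
k=1  a_k=8  p_k/q_k = 129/8
fundamental: x₁=129, y₁=8  (since 16641 − 260·64 = 1)
(129+8√260)^2 = 33281 + 2064√260
(129+8√260)^3 = 8586369 + 532504√260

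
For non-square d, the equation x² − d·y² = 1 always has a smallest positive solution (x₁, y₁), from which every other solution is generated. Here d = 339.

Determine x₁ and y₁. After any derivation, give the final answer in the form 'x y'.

97970 5321

√339 = [18; 2,2,2,1,17,1,2,2,2,36, …], period ℓ=10 (even) → k=9
step 0: (18, 1)  from 18·(1,0) + (0,1)
…
step 3: (221, 12)  from 2·(92,5) + (37,2)
step 4: (313, 17)  from 1·(221,12) + (92,5)
step 5: (5542, 301)  from 17·(313,17) + (221,12)
step 6: (5855, 318)  from 1·(5542,301) + (313,17)
…
step 8: (40359, 2192)  from 2·(17252,937) + (5855,318)
step 9: (97970, 5321)  from 2·(40359,2192) + (17252,937)
→ (97970, 5321).  Check: 97970²=9598120900, 339·5321²=9598120899, difference 1.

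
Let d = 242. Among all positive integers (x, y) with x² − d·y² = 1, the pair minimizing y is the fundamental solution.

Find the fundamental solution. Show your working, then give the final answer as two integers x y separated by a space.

19601 1260

√242 → a₀=15, period (1,1,3,1,14,1,3,1,1,30); ℓ=10 even so k=9
step 0: (15, 1)  from 15·(1,0) + (0,1)
…
step 8: (10905, 701)  from 1·(8696,559) + (2209,142)
step 9: (19601, 1260)  from 1·(10905,701) + (8696,559)
→ (19601, 1260).  Check: 19601²=384199201, 242·1260²=384199200, difference 1.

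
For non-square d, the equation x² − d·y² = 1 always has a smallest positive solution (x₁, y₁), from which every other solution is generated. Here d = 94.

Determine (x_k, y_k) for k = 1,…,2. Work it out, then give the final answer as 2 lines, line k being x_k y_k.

2143295 221064
9187426914049 947610731760

√94 = [9; 1,2,3,1,1,…,2,1,18, …], period ℓ=16 (even) → k=15
a_0=9:  p_0=9·1+0=9,  q_0=9·0+1=1
…
a_2=2:  p_2=2·10+9=29,  q_2=2·1+1=3
a_3=3:  p_3=3·29+10=97,  q_3=3·3+1=10
…
a_6=5:  p_6=5·223+126=1241,  q_6=5·23+13=128
…
a_9=1:  p_9=1·12953+1464=14417,  q_9=1·1336+151=1487
a_10=5:  p_10=5·14417+12953=85038,  q_10=5·1487+1336=8771
a_11=1:  p_11=1·85038+14417=99455,  q_11=1·8771+1487=10258
a_12=1:  p_12=1·99455+85038=184493,  q_12=1·10258+8771=19029
a_13=3:  p_13=3·184493+99455=652934,  q_13=3·19029+10258=67345
a_14=2:  p_14=2·652934+184493=1490361,  q_14=2·67345+19029=153719
a_15=1:  p_15=1·1490361+652934=2143295,  q_15=1·153719+67345=221064
(x₁, y₁) = (2143295, 221064);  2143295² − 94·221064² = 1 ✓
(2143295+221064√94)^2 = 9187426914049 + 947610731760√94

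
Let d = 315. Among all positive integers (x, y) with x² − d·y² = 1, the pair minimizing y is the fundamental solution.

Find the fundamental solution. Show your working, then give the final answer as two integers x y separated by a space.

[17; 1,2,1,34] for √315; ℓ=4 ⇒ convergent index 3
a_0=17:  p_0=17·1+0=17,  q_0=17·0+1=1
…
a_2=2:  p_2=2·18+17=53,  q_2=2·1+1=3
a_3=1:  p_3=1·53+18=71,  q_3=1·3+1=4
→ (71, 4).  Check: 71²=5041, 315·4²=5040, difference 1.

71 4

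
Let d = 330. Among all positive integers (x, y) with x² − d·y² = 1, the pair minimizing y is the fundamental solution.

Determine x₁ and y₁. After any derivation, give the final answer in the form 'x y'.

d=330: √d = [18; 6,36] (ℓ=2, even), read p_1/q_1
i=0: a=18 ⇒ p=18, q=1
i=1: a=6 ⇒ p=109, q=6
fundamental: x₁=109, y₁=6  (since 11881 − 330·36 = 1)

109 6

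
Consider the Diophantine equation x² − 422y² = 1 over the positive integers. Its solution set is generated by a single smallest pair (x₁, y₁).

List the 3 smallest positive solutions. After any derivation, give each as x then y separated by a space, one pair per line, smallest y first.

7022501 341850
98631040590001 4801283933700
1385273162348638202501 67434042451384025550

√422 = [20; 1,1,5,2,1,…,1,1,40, …], period ℓ=14 (even) → k=13
k=0  a_k=20  p_k/q_k = 20/1
…
k=2  a_k=1  p_k/q_k = 41/2
k=3  a_k=5  p_k/q_k = 226/11
…
k=5  a_k=1  p_k/q_k = 719/35
k=6  a_k=3  p_k/q_k = 2650/129
…
k=8  a_k=3  p_k/q_k = 163807/7974
…
k=12  a_k=1  p_k/q_k = 3810680/185501
k=13  a_k=1  p_k/q_k = 7022501/341850
→ (7022501, 341850).  Check: 7022501²=49315520295001, 422·341850²=49315520295000, difference 1.
(7022501+341850√422)^2 = 98631040590001 + 4801283933700√422
(7022501+341850√422)^3 = 1385273162348638202501 + 67434042451384025550√422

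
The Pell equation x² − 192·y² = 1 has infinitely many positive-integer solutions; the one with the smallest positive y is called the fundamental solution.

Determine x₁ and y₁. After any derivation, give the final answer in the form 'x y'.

√192 → a₀=13, period (1,5,1,26); ℓ=4 even so k=3
k=0  a_k=13  p_k/q_k = 13/1
k=1  a_k=1  p_k/q_k = 14/1
k=2  a_k=5  p_k/q_k = 83/6
k=3  a_k=1  p_k/q_k = 97/7
fundamental: x₁=97, y₁=7  (since 9409 − 192·49 = 1)

97 7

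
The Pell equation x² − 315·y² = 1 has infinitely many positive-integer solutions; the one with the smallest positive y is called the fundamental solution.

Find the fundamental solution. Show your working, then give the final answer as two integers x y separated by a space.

√315 = [17; 1,2,1,34, …], period ℓ=4 (even) → k=3
i=0: a=17 ⇒ p=17, q=1
…
i=2: a=2 ⇒ p=53, q=3
i=3: a=1 ⇒ p=71, q=4
fundamental: x₁=71, y₁=4  (since 5041 − 315·16 = 1)

71 4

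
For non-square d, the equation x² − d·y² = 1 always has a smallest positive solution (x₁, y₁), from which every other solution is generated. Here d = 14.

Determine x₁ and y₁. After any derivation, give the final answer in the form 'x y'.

d=14: √d = [3; 1,2,1,6] (ℓ=4, even), read p_3/q_3
i=0: a=3 ⇒ p=3, q=1
…
i=2: a=2 ⇒ p=11, q=3
i=3: a=1 ⇒ p=15, q=4
fundamental: x₁=15, y₁=4  (since 225 − 14·16 = 1)

15 4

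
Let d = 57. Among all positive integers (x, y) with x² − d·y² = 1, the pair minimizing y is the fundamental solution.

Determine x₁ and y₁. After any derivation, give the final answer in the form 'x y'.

[7; 1,1,4,1,1,14] for √57; ℓ=6 ⇒ convergent index 5
a_0=7:  p_0=7·1+0=7,  q_0=7·0+1=1
a_1=1:  p_1=1·7+1=8,  q_1=1·1+0=1
a_2=1:  p_2=1·8+7=15,  q_2=1·1+1=2
a_3=4:  p_3=4·15+8=68,  q_3=4·2+1=9
a_4=1:  p_4=1·68+15=83,  q_4=1·9+2=11
a_5=1:  p_5=1·83+68=151,  q_5=1·11+9=20
→ (151, 20).  Check: 151²=22801, 57·20²=22800, difference 1.

151 20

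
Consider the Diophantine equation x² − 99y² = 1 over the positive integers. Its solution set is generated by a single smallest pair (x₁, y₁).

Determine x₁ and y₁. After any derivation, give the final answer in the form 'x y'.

10 1

[9; 1,18] for √99; ℓ=2 ⇒ convergent index 1
step 0: (9, 1)  from 9·(1,0) + (0,1)
step 1: (10, 1)  from 1·(9,1) + (1,0)
→ (10, 1).  Check: 10²=100, 99·1²=99, difference 1.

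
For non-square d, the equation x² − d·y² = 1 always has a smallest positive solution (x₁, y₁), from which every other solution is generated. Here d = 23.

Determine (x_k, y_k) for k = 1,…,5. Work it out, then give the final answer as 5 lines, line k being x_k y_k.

24 5
1151 240
55224 11515
2649601 552480
127125624 26507525

√23 → a₀=4, period (1,3,1,8); ℓ=4 even so k=3
k=0  a_k=4  p_k/q_k = 4/1
k=1  a_k=1  p_k/q_k = 5/1
k=2  a_k=3  p_k/q_k = 19/4
k=3  a_k=1  p_k/q_k = 24/5
fundamental: x₁=24, y₁=5  (since 576 − 23·25 = 1)
(24+5√23)^2 = 1151 + 240√23
(24+5√23)^3 = 55224 + 11515√23
(24+5√23)^4 = 2649601 + 552480√23
(24+5√23)^5 = 127125624 + 26507525√23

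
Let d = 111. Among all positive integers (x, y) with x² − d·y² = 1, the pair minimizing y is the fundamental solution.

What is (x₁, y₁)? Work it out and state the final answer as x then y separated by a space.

295 28

[10; 1,1,6,1,1,20] for √111; ℓ=6 ⇒ convergent index 5
k=0  a_k=10  p_k/q_k = 10/1
k=1  a_k=1  p_k/q_k = 11/1
k=2  a_k=1  p_k/q_k = 21/2
…
k=4  a_k=1  p_k/q_k = 158/15
k=5  a_k=1  p_k/q_k = 295/28
→ (295, 28).  Check: 295²=87025, 111·28²=87024, difference 1.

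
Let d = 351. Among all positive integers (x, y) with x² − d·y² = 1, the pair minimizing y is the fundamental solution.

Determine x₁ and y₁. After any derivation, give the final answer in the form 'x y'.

62425 3332

[18; 1,2,1,3,2,2,2,3,1,2,1,36] for √351; ℓ=12 ⇒ convergent index 11
i=0: a=18 ⇒ p=18, q=1
…
i=4: a=3 ⇒ p=281, q=15
…
i=6: a=2 ⇒ p=1555, q=83
…
i=8: a=3 ⇒ p=12796, q=683
i=9: a=1 ⇒ p=16543, q=883
i=10: a=2 ⇒ p=45882, q=2449
i=11: a=1 ⇒ p=62425, q=3332
→ (62425, 3332).  Check: 62425²=3896880625, 351·3332²=3896880624, difference 1.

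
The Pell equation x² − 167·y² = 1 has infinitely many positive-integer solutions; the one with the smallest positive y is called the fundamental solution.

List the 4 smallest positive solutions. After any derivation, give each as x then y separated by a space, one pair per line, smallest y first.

√167 → a₀=12, period (1,11,1,24); ℓ=4 even so k=3
i=0: a=12 ⇒ p=12, q=1
i=1: a=1 ⇒ p=13, q=1
i=2: a=11 ⇒ p=155, q=12
i=3: a=1 ⇒ p=168, q=13
(x₁, y₁) = (168, 13);  168² − 167·13² = 1 ✓
k=2:  x_2 = 168·168+167·13·13 = 56447,  y_2 = 168·13+13·168 = 4368
k=3:  x_3 = 168·56447+167·13·4368 = 18966024,  y_3 = 168·4368+13·56447 = 1467635
k=4:  x_4 = 168·18966024+167·13·1467635 = 6372527617,  y_4 = 168·1467635+13·18966024 = 493120992

168 13
56447 4368
18966024 1467635
6372527617 493120992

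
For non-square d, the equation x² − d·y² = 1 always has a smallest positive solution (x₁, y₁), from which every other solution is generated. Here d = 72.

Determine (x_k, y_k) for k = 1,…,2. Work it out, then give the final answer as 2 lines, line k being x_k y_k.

[8; 2,16] for √72; ℓ=2 ⇒ convergent index 1
step 0: (8, 1)  from 8·(1,0) + (0,1)
step 1: (17, 2)  from 2·(8,1) + (1,0)
(x₁, y₁) = (17, 2);  17² − 72·2² = 1 ✓
(x_2, y_2) = (17·17 + 72·2·2, 17·2 + 2·17) = (577, 68)

17 2
577 68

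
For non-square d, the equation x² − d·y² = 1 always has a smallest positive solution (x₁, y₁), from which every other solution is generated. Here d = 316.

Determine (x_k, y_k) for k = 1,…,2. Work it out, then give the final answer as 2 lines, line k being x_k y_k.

√316 = [17; 1,3,2,8,2,3,1,34, …], period ℓ=8 (even) → k=7
step 0: (17, 1)  from 17·(1,0) + (0,1)
step 1: (18, 1)  from 1·(17,1) + (1,0)
…
step 3: (160, 9)  from 2·(71,4) + (18,1)
…
step 5: (2862, 161)  from 2·(1351,76) + (160,9)
step 6: (9937, 559)  from 3·(2862,161) + (1351,76)
step 7: (12799, 720)  from 1·(9937,559) + (2862,161)
→ (12799, 720).  Check: 12799²=163814401, 316·720²=163814400, difference 1.
(x_2, y_2) = (12799·12799 + 316·720·720, 12799·720 + 720·12799) = (327628801, 18430560)

12799 720
327628801 18430560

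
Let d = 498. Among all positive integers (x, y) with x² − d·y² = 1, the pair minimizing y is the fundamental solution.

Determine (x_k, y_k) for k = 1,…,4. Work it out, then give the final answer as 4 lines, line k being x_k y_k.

√498 = [22; 3,6,22,6,3,44, …], period ℓ=6 (even) → k=5
k=0  a_k=22  p_k/q_k = 22/1
k=1  a_k=3  p_k/q_k = 67/3
k=2  a_k=6  p_k/q_k = 424/19
…
k=4  a_k=6  p_k/q_k = 56794/2545
k=5  a_k=3  p_k/q_k = 179777/8056
(x₁, y₁) = (179777, 8056);  179777² − 498·8056² = 1 ✓
k=2:  x_2 = 179777·179777+498·8056·8056 = 64639539457,  y_2 = 179777·8056+8056·179777 = 2896567024
k=3:  x_3 = 179777·64639539457+498·8056·2896567024 = 23241404969742401,  y_3 = 179777·2896567024+8056·64639539457 = 1041472259739240
k=4:  x_4 = 179777·23241404969742401+498·8056·1041472259739240 = 8356540122426119709697,  y_4 = 179777·1041472259739240+8056·23241404969742401 = 374465516875386131936

179777 8056
64639539457 2896567024
23241404969742401 1041472259739240
8356540122426119709697 374465516875386131936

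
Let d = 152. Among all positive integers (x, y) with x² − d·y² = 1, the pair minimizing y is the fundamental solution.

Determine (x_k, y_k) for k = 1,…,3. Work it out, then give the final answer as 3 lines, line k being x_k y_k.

37 3
2737 222
202501 16425

d=152: √d = [12; 3,24] (ℓ=2, even), read p_1/q_1
a_0=12:  p_0=12·1+0=12,  q_0=12·0+1=1
a_1=3:  p_1=3·12+1=37,  q_1=3·1+0=3
fundamental: x₁=37, y₁=3  (since 1369 − 152·9 = 1)
k=2:  x_2 = 37·37+152·3·3 = 2737,  y_2 = 37·3+3·37 = 222
k=3:  x_3 = 37·2737+152·3·222 = 202501,  y_3 = 37·222+3·2737 = 16425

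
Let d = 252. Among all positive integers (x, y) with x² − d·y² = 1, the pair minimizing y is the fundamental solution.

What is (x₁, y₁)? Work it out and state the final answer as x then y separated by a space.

127 8

[15; 1,6,1,30] for √252; ℓ=4 ⇒ convergent index 3
i=0: a=15 ⇒ p=15, q=1
i=1: a=1 ⇒ p=16, q=1
i=2: a=6 ⇒ p=111, q=7
i=3: a=1 ⇒ p=127, q=8
(x₁, y₁) = (127, 8);  127² − 252·8² = 1 ✓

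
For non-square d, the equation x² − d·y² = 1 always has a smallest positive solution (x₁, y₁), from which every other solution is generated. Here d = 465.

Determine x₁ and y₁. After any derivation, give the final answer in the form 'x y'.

15871 736

[21; 1,1,3,2,2,2,3,1,1,42] for √465; ℓ=10 ⇒ convergent index 9
i=0: a=21 ⇒ p=21, q=1
…
i=4: a=2 ⇒ p=345, q=16
…
i=6: a=2 ⇒ p=2027, q=94
…
i=8: a=1 ⇒ p=8949, q=415
i=9: a=1 ⇒ p=15871, q=736
fundamental: x₁=15871, y₁=736  (since 251888641 − 465·541696 = 1)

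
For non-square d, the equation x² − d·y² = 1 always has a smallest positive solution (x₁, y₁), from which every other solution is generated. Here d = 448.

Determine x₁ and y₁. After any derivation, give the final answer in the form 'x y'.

√448 = [21; 6,42, …], period ℓ=2 (even) → k=1
i=0: a=21 ⇒ p=21, q=1
i=1: a=6 ⇒ p=127, q=6
→ (127, 6).  Check: 127²=16129, 448·6²=16128, difference 1.

127 6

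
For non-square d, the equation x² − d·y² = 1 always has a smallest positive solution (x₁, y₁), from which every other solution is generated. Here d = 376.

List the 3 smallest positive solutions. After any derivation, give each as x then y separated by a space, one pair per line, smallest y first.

d=376: √d = [19; 2,1,1,3,1,…,1,2,38] (ℓ=16, even), read p_15/q_15
step 0: (19, 1)  from 19·(1,0) + (0,1)
…
step 2: (58, 3)  from 1·(39,2) + (19,1)
step 3: (97, 5)  from 1·(58,3) + (39,2)
step 4: (349, 18)  from 3·(97,5) + (58,3)
…
step 9: (28834, 1487)  from 2·(12953,668) + (2928,151)
…
step 12: (368986, 19029)  from 3·(99455,5129) + (70621,3642)
…
step 14: (837427, 43187)  from 1·(468441,24158) + (368986,19029)
step 15: (2143295, 110532)  from 2·(837427,43187) + (468441,24158)
fundamental: x₁=2143295, y₁=110532  (since 4593713457025 − 376·12217323024 = 1)
(2143295+110532√376)^2 = 9187426914049 + 473805365880√376
(2143295+110532√376)^3 = 39382732335491159615 + 2031009343327438668√376

2143295 110532
9187426914049 473805365880
39382732335491159615 2031009343327438668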